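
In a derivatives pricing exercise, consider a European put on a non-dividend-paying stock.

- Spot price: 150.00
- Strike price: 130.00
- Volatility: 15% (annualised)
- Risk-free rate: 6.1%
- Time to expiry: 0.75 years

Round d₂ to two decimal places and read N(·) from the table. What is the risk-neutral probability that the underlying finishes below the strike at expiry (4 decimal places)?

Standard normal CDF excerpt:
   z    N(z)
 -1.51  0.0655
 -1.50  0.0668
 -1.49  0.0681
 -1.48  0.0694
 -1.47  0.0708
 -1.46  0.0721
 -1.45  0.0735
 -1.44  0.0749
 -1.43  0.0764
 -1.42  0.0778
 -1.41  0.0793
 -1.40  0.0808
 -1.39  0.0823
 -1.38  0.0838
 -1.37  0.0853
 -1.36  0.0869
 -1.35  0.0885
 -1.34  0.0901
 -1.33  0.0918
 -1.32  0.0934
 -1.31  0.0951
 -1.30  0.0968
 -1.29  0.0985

σ√T = 0.15 × 0.8660 = 0.1299
d₁ = [ln(150/130) + (0.061 + 0.15²/2)·0.75] / 0.1299 = [0.1431 + 0.0542] / 0.1299 = 1.5187 ≈ 1.52
d₂ = d₁ − σ√T = 1.5187 − 0.1299 = 1.3888 ≈ 1.39
Pr(exercise) under Q = N(−d₂) = N(-1.39) = 0.0823

0.0823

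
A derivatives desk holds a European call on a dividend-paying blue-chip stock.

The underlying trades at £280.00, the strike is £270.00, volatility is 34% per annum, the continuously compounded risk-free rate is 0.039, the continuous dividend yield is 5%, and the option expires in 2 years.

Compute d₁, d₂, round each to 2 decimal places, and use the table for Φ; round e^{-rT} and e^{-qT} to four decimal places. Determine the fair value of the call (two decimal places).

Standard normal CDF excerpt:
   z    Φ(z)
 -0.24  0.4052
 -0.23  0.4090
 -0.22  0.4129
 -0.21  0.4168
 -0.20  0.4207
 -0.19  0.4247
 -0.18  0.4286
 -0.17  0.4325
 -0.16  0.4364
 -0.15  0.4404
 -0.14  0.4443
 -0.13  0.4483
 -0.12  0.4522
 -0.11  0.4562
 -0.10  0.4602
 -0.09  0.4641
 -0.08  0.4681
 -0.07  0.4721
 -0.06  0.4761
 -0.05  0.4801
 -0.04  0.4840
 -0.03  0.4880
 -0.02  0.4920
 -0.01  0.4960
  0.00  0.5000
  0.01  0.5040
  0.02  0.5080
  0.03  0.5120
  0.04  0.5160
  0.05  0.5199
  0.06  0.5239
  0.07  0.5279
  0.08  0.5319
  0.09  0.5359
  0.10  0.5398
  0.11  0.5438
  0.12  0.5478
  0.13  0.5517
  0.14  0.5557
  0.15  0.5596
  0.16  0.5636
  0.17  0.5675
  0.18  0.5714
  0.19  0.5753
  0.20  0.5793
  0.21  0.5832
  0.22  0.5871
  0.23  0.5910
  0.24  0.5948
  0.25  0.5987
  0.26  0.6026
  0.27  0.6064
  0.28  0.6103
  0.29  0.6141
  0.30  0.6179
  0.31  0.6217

£49.53

σ√T = 0.34·√2 = 0.4808
d₁ = [ln(280/270) + (0.039 − 0.05 + 0.34²/2)·2] / 0.4808 = [0.0364 + 0.0936] / 0.4808 = 0.2703 ≈ 0.27
d₂ = d₁ − σ√T = 0.2703 − 0.4808 = -0.2105 ≈ -0.21
e^(−qT) = e^(−0.05·2) = 0.9048;  e^(−rT) = e^(−0.039·2) = 0.9250
C = 280·0.9048·N(0.27) − 270·0.9250·N(-0.21) = 280·0.9048·0.6064 − 270·0.9250·0.4168 = 153.6278 − 104.0958 = 49.5320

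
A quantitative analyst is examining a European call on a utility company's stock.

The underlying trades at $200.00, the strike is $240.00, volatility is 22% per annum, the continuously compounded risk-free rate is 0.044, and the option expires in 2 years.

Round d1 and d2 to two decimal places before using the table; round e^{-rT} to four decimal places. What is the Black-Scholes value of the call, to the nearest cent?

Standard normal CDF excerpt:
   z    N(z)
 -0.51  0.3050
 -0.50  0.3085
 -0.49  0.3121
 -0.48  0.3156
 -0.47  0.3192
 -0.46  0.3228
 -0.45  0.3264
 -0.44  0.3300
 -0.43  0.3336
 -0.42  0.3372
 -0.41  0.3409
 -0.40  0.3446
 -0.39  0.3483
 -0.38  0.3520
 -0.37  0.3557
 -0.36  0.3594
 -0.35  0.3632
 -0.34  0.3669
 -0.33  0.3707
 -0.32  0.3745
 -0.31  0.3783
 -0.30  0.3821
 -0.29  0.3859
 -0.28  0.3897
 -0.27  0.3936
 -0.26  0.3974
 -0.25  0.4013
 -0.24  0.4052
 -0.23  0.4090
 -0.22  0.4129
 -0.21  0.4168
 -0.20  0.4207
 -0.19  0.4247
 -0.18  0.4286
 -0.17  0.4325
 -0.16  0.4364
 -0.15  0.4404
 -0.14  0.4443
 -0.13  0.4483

T = 2;  σ√T = 0.3111
d₁ = [ln(200/240) + (0.044 + 0.22²/2)·2] / 0.3111 = [-0.1823 + 0.1364] / 0.3111 = -0.1476 which rounds to -0.15
d₂ = d₁ − σ√T = -0.1476 − 0.3111 = -0.4587 which rounds to -0.46
exp(−rT) = exp(−0.044·2) = 0.9158
N(d₁) = N(-0.15) = 0.4404;  N(d₂) = N(-0.46) = 0.3228
C = 200·0.4404 − 240·0.9158·0.3228 = 88.0800 − 70.9489 = 17.1311

$17.13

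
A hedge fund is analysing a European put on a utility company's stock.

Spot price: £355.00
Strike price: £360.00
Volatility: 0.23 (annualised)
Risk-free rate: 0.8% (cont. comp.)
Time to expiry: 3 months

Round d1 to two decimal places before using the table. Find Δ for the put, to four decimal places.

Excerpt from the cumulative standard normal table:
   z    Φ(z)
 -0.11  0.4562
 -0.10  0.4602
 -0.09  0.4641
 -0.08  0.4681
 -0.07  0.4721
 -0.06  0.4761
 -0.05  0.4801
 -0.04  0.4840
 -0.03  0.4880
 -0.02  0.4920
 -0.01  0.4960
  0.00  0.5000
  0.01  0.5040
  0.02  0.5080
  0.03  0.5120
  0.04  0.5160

-0.5199

σ√T = 0.23·√0.25 = 0.1150
d₁ = [ln(355/360) + (0.008 + 0.23²/2)·0.25] / 0.1150 = [-0.0140 + 0.0086] / 0.1150 = -0.0467 → -0.05
N(d₁) = N(-0.05) = 0.4801
Δ_put = N(d₁) − 1 = 0.4801 − 1 = -0.5199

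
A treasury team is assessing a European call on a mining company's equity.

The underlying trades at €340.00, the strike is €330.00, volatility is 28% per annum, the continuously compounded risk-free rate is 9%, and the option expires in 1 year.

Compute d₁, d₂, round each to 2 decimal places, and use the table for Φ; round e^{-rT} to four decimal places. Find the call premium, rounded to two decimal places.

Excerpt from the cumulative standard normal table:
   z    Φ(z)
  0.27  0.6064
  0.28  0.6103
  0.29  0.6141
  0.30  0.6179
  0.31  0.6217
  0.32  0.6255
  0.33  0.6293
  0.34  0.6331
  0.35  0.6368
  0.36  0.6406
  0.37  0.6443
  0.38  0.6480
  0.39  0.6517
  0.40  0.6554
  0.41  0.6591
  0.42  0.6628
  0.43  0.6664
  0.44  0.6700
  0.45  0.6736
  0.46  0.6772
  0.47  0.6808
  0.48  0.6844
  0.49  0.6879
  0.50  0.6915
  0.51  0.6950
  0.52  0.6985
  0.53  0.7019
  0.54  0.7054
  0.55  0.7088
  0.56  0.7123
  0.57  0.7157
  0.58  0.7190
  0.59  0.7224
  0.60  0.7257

T = 1;  σ√T = 0.2800
d₁ = [ln(340/330) + (0.09 + 0.28²/2)·1] / 0.2800 = [0.0299 + 0.1292] / 0.2800 = 0.5680 which rounds to 0.57
d₂ = d₁ − σ√T = 0.5680 − 0.2800 = 0.2880 which rounds to 0.29
exp(−rT) = exp(−0.09·1) = 0.9139
C = 340·N(0.57) − 330·0.9139·N(0.29) = 340·0.7157 − 330·0.9139·0.6141 = 243.3380 − 185.2046 = 58.1334

€58.13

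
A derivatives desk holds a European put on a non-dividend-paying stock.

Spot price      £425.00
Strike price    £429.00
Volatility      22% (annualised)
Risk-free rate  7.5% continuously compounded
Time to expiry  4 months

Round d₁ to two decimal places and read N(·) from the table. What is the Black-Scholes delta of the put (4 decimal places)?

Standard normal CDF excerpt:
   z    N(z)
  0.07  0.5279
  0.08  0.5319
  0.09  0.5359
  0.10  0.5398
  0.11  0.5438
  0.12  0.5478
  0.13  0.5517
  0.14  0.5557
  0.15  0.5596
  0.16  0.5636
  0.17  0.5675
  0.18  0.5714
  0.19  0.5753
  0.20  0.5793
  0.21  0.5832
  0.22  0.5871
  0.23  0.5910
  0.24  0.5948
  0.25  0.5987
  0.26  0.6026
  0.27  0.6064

σ√T = 0.22·√0.3333 = 0.1270
d₁ = [ln(425/429) + (0.075 + 0.22²/2)·0.3333] / 0.1270 = [-0.0094 + 0.0331] / 0.1270 = 0.1866 ≈ 0.19
N(d₁) = N(0.19) = 0.5753
Δ_put = N(d₁) − 1 = 0.5753 − 1 = -0.4247

-0.4247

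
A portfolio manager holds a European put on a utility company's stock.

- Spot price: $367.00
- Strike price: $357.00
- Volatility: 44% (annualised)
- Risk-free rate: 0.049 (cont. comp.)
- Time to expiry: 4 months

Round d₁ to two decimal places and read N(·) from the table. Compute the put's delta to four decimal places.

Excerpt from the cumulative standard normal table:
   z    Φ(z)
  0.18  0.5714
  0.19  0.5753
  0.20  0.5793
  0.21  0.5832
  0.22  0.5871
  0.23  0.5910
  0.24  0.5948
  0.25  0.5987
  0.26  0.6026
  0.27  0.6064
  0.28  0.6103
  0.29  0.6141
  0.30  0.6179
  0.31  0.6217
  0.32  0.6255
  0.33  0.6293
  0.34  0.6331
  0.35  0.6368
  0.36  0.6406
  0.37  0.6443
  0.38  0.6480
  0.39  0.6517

σ√T = 0.44 × 0.5774 = 0.2540
d₁ = [ln(367/357) + (0.049 + ½·0.44²)·0.3333] / (σ√T) = (0.0276 + 0.0486) / 0.2540 = 0.3001 → 0.30
N(d₁) = N(0.30) = 0.6179
Δ_put = N(d₁) − 1 = 0.6179 − 1 = -0.3821

-0.3821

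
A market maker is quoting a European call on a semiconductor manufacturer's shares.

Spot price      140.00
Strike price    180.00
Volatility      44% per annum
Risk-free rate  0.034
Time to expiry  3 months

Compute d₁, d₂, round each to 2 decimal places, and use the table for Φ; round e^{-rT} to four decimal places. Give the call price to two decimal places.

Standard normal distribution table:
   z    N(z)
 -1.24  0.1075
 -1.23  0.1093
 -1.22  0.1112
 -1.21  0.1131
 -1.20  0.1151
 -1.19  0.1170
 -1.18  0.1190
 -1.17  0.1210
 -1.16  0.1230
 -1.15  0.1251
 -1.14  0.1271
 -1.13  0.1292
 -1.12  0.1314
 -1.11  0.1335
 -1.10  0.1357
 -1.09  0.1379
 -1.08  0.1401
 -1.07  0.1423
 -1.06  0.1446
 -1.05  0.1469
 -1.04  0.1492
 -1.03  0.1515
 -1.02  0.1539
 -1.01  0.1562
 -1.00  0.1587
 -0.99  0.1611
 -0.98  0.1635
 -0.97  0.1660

T = 0.25;  σ√T = 0.2200
d₁ = [ln(140/180) + (0.034 + ½·0.44²)·0.25] / (σ√T) = (-0.2513 + 0.0327) / 0.2200 = -0.9937 → -0.99
d₂ = -0.9937 − 0.2200 = -1.2137 → -1.21
e^(−rT) = e^(−0.034·0.25) = 0.9915
N(d₁) = N(-0.99) = 0.1611;  N(d₂) = N(-1.21) = 0.1131
C = 140·0.1611 − 180·0.9915·0.1131 = 22.5540 − 20.1850 = 2.3690

2.37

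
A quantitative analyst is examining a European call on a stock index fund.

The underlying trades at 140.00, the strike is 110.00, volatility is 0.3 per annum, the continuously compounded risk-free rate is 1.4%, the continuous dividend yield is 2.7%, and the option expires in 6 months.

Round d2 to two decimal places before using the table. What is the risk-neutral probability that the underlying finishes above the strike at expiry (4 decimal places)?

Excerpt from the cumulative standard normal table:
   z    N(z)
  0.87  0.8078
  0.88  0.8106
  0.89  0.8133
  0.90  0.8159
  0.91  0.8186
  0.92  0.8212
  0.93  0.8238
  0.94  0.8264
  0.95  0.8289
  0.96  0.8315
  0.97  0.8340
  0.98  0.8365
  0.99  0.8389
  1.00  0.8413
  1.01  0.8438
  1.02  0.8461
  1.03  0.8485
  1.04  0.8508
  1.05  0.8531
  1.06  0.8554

T = 0.5;  σ√T = 0.2121
d₁ = [ln(140/110) + (0.014 − 0.027 + 0.3²/2)·0.5] / 0.2121 = [0.2412 + 0.0160] / 0.2121 = 1.2123 which rounds to 1.21
d₂ = d₁ − σ√T = 1.2123 − 0.2121 = 1.0001 which rounds to 1.00
Risk-neutral Pr[S_T > K] = N(d₂) = N(1.00) = 0.8413

0.8413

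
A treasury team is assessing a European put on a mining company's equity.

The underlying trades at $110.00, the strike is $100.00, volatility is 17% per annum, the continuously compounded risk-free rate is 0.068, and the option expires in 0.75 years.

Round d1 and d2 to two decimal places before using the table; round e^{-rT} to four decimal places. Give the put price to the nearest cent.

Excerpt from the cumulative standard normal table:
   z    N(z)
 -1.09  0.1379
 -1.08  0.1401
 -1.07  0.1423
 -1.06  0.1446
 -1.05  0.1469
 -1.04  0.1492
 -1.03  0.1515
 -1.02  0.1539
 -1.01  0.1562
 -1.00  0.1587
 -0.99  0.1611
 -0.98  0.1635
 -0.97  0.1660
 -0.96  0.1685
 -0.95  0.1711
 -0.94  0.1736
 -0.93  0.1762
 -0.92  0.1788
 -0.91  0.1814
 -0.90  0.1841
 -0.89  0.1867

$1.34

σ√T = 0.17 × 0.8660 = 0.1472
d₁ = [ln(110/100) + (0.068 + 0.17²/2)·0.75] / 0.1472 = [0.0953 + 0.0618] / 0.1472 = 1.0674 → 1.07
d₂ = d₁ − σ√T = 1.0674 − 0.1472 = 0.9202 → 0.92
e^(−rT) = e^(−0.068·0.75) = 0.9503
N(−d₂) = N(-0.92) = 0.1788;  N(−d₁) = N(-1.07) = 0.1423
P = 100·0.9503·0.1788 − 110·0.1423 = 16.9914 − 15.6530 = 1.3384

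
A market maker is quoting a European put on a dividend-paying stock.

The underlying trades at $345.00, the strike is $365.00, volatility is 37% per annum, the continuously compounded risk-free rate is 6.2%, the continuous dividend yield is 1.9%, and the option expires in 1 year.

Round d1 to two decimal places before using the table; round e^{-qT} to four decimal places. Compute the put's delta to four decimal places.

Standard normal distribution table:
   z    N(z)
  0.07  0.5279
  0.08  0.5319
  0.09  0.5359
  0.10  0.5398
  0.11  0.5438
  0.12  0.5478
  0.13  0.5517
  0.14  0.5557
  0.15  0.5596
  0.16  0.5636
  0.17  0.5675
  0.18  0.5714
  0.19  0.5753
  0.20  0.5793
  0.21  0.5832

σ√T = 0.37 × 1.0000 = 0.3700
d₁ = [ln(345/365) + (0.062 − 0.019 + ½·0.37²)·1] / (σ√T) = (-0.0564 + 0.1114) / 0.3700 = 0.1489 which rounds to 0.15
N(d₁) = N(0.15) = 0.5596
Δ_put = exp(−qT)·(N(d₁) − 1) = 0.9812·(0.5596 − 1) = -0.4321

-0.4321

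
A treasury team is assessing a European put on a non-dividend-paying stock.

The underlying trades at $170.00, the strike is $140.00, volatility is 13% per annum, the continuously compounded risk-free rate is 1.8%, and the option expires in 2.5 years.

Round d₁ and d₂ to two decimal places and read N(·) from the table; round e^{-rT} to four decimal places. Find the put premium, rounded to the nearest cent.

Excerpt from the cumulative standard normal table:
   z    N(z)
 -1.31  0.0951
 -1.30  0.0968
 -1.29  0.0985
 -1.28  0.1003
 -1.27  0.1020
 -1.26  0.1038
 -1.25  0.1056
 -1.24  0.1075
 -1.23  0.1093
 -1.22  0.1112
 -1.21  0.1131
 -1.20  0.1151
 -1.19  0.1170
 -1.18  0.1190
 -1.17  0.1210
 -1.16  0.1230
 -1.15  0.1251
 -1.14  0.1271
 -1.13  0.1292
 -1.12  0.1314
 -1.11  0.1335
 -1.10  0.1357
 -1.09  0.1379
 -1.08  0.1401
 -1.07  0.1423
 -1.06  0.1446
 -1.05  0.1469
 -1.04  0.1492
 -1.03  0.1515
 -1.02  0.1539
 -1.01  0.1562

$2.01

σ√T = 0.13·√2.5 = 0.2055
d₁ = [ln(170/140) + (0.018 + ½·0.13²)·2.5] / (σ√T) = (0.1942 + 0.0661) / 0.2055 = 1.2663 ⇒ 1.27
d₂ = 1.2663 − 0.2055 = 1.0607 ⇒ 1.06
exp(−rT) = exp(−0.018·2.5) = 0.9560
P = 140·0.9560·N(-1.06) − 170·N(-1.27) = 140·0.9560·0.1446 − 170·0.1020 = 19.3533 − 17.3400 = 2.0133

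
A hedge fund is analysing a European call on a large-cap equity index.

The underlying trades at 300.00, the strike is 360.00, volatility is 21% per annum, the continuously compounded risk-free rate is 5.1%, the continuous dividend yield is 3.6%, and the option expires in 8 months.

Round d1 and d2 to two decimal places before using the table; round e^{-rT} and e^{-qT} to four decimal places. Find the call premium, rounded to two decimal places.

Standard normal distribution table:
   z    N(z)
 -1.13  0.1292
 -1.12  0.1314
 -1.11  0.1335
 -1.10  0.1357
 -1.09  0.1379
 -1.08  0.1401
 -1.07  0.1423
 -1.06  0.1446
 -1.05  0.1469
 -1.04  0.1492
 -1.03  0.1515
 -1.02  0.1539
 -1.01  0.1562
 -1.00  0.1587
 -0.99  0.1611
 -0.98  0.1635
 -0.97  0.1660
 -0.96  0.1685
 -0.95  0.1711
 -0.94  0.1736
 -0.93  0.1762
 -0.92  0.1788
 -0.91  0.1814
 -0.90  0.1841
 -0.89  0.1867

4.38

T = 0.6667;  σ√T = 0.1715
d₁ = [ln(300/360) + (0.051 − 0.036 + 0.21²/2)·0.6667] / 0.1715 = [-0.1823 + 0.0247] / 0.1715 = -0.9193 ≈ -0.92
d₂ = d₁ − σ√T = -0.9193 − 0.1715 = -1.0907 ≈ -1.09
exp(−qT) = exp(−0.036·0.6667) = 0.9763;  exp(−rT) = exp(−0.051·0.6667) = 0.9666
N(d₁) = N(-0.92) = 0.1788;  N(d₂) = N(-1.09) = 0.1379
C = 300·0.9763·0.1788 − 360·0.9666·0.1379 = 52.3687 − 47.9859 = 4.3828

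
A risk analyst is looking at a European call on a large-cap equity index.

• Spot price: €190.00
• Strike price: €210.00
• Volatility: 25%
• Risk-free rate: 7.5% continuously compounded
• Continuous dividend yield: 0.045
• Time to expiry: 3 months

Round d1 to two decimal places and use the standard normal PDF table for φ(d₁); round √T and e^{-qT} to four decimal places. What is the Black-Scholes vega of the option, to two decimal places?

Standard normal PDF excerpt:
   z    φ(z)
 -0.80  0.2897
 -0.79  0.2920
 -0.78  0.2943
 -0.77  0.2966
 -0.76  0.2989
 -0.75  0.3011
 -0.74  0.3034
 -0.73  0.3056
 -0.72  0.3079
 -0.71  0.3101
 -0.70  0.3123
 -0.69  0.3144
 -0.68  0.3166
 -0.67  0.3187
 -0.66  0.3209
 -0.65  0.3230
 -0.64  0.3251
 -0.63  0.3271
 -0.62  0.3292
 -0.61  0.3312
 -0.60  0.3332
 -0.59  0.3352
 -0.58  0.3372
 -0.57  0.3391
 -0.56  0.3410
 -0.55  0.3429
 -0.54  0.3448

29.74

σ√T = 0.25 × 0.5000 = 0.1250
ln(S/K) + (r − q + σ²/2)T = ln(190/210) + (0.075 − 0.045 + 0.25²/2)·0.25 = -0.1001 + 0.0153 = -0.0848
d₁ = -0.0848 / 0.1250 = -0.6782 ≈ -0.68
√T = √0.25 = 0.5000
φ(d₁) = φ(-0.68) = 0.3166
exp(−qT) = exp(−0.045·0.25) = 0.9888
vega = S·exp(−qT)·φ(d₁)·√T = 190·0.9888·0.3166·0.5000 = 29.7401
(Vega is the same for a European call and put with the same parameters.)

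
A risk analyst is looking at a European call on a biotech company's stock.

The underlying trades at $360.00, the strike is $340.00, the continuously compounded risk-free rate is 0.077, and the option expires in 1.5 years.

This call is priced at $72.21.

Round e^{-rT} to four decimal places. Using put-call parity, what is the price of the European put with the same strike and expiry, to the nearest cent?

$15.12

exp(−rT) = exp(−0.077·1.5) = 0.8909
Put-call parity: C − P = S − K·e^(−rT) = 360 − 340·0.8909 = 360 − 302.9060 = 57.0940
P = C − (C − P) = 72.21 − (57.0940) = 15.1160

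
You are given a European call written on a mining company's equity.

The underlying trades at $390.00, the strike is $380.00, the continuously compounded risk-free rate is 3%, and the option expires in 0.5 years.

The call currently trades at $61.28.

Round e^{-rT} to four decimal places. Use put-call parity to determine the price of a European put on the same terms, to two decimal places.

$45.62

e^(−rT) = e^(−0.03·0.5) = 0.9851
Put-call parity: C − P = S − K·e^(−rT) = 390 − 380·0.9851 = 390 − 374.3380 = 15.6620
P = C − (C − P) = 61.28 − (15.6620) = 45.6180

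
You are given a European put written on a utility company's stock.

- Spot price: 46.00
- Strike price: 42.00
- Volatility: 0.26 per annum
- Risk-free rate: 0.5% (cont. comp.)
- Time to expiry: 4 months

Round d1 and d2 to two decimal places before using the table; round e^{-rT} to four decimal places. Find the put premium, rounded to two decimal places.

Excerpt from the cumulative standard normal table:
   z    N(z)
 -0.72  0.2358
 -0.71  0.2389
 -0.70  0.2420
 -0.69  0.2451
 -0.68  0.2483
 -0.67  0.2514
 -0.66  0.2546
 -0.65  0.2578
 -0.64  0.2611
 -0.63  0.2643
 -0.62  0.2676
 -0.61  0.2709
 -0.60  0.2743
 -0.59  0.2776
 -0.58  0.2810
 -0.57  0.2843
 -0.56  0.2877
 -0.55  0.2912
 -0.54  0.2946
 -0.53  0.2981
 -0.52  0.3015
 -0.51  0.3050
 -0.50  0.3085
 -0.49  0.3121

T = 0.3333;  σ√T = 0.1501
d₁ = [ln(46/42) + (0.005 + 0.26²/2)·0.3333] / 0.1501 = [0.0910 + 0.0129] / 0.1501 = 0.6922 → 0.69
d₂ = d₁ − σ√T = 0.6922 − 0.1501 = 0.5421 → 0.54
e^(−rT) = e^(−0.005·0.3333) = 0.9983
N(−d₂) = N(-0.54) = 0.2946;  N(−d₁) = N(-0.69) = 0.2451
P = 42·0.9983·0.2946 − 46·0.2451 = 12.3522 − 11.2746 = 1.0776

1.08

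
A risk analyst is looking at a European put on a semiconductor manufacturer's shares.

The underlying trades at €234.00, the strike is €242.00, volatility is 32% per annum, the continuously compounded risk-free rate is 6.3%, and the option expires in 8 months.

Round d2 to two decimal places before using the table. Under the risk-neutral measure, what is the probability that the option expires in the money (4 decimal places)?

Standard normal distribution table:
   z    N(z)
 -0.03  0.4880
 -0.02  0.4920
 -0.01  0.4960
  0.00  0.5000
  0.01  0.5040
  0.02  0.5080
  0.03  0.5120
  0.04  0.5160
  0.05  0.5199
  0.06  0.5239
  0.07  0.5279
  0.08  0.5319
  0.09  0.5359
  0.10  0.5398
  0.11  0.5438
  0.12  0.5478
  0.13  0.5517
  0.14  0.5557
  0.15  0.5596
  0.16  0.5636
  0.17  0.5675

0.5398

T = 0.6667;  σ√T = 0.2613
d₁ = [ln(234/242) + (0.063 + ½·0.32²)·0.6667] / (σ√T) = (-0.0336 + 0.0761) / 0.2613 = 0.1627 ⇒ 0.16
d₂ = 0.1627 − 0.2613 = -0.0986 ⇒ -0.10
Pr(exercise) under Q = N(−d₂) = N(0.10) = 0.5398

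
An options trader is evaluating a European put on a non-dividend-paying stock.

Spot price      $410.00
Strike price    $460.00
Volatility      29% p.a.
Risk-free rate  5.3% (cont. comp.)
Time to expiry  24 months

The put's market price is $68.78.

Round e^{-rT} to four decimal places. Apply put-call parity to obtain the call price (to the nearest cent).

$65.06

exp(−rT) = exp(−0.053·2) = 0.8994
Put-call parity: C − P = S − K·e^(−rT) = 410 − 460·0.8994 = 410 − 413.7240 = -3.7240
C = P + (C − P) = 68.78 + (-3.7240) = 65.0560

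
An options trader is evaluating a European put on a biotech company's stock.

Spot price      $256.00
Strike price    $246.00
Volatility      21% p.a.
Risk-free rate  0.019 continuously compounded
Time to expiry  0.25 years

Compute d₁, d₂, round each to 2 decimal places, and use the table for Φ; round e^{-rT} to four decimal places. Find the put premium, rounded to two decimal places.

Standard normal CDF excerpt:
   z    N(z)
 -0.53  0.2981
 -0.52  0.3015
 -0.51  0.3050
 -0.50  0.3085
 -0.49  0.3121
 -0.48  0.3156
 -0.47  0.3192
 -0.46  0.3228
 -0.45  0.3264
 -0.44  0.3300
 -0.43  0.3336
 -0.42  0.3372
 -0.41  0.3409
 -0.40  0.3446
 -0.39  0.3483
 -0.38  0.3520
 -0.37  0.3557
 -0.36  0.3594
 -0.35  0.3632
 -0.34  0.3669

T = 0.25;  σ√T = 0.1050
d₁ = [ln(256/246) + (0.019 + ½·0.21²)·0.25] / (σ√T) = (0.0398 + 0.0103) / 0.1050 = 0.4772 ≈ 0.48
d₂ = 0.4772 − 0.1050 = 0.3722 ≈ 0.37
exp(−rT) = exp(−0.019·0.25) = 0.9953
N(−d₂) = N(-0.37) = 0.3557;  N(−d₁) = N(-0.48) = 0.3156
P = 246·0.9953·0.3557 − 256·0.3156 = 87.0909 − 80.7936 = 6.2973

$6.30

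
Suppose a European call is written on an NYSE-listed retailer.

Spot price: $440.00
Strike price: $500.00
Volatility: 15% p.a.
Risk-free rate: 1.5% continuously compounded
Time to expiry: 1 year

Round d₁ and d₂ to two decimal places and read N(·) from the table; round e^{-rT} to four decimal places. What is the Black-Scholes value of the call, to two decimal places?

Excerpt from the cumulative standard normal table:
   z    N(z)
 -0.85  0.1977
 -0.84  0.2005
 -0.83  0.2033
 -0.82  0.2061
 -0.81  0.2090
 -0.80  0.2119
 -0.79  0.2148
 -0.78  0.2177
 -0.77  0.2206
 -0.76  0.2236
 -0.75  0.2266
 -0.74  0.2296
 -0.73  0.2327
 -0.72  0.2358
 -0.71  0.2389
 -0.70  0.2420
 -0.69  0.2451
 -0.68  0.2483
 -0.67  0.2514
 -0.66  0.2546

$9.12

σ√T = 0.15·√1 = 0.1500
ln(S/K) + (r + σ²/2)T = ln(440/500) + (0.015 + 0.15²/2)·1 = -0.1278 + 0.0262 = -0.1016
d₁ = -0.1016 / 0.1500 = -0.6772 which rounds to -0.68
d₂ = d₁ − σ√T = -0.6772 − 0.1500 = -0.8272 which rounds to -0.83
exp(−rT) = exp(−0.015·1) = 0.9851
C = 440·N(-0.68) − 500·0.9851·N(-0.83) = 440·0.2483 − 500·0.9851·0.2033 = 109.2520 − 100.1354 = 9.1166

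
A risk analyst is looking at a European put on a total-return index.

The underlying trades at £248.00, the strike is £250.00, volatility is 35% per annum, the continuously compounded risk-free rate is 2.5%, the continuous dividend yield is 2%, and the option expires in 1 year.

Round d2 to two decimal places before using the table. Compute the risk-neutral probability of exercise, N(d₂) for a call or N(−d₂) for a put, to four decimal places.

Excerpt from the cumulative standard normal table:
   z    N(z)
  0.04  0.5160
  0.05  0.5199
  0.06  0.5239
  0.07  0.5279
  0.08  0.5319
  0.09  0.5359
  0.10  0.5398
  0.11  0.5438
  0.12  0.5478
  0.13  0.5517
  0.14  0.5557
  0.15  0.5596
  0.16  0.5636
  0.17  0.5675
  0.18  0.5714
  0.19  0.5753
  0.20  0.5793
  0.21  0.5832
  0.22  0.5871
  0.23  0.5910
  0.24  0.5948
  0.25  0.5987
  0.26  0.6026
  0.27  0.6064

0.5714

T = 1;  σ√T = 0.3500
d₁ = [ln(248/250) + (0.025 − 0.02 + ½·0.35²)·1] / (σ√T) = (-0.0080 + 0.0662) / 0.3500 = 0.1663 which rounds to 0.17
d₂ = 0.1663 − 0.3500 = -0.1837 which rounds to -0.18
Risk-neutral Pr[S_T < K] = N(−d₂) = N(0.18) = 0.5714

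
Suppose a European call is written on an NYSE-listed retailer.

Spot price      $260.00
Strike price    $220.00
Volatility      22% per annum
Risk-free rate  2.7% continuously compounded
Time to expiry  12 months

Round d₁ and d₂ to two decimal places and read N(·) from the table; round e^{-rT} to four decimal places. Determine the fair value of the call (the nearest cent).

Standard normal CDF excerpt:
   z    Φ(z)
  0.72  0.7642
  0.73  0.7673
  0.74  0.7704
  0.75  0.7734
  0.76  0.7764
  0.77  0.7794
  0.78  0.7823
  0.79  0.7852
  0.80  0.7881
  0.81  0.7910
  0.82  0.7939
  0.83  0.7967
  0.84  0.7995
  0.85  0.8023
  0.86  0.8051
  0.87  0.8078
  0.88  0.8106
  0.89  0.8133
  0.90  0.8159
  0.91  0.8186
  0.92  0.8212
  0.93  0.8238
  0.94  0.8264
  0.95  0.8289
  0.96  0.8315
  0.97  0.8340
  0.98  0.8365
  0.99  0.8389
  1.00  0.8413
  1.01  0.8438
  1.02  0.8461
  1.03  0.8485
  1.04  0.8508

$51.21

σ√T = 0.22 × 1.0000 = 0.2200
d₁ = [ln(260/220) + (0.027 + ½·0.22²)·1] / (σ√T) = (0.1671 + 0.0512) / 0.2200 = 0.9921 ≈ 0.99
d₂ = 0.9921 − 0.2200 = 0.7721 ≈ 0.77
exp(−rT) = exp(−0.027·1) = 0.9734
N(d₁) = N(0.99) = 0.8389;  N(d₂) = N(0.77) = 0.7794
C = 260·0.8389 − 220·0.9734·0.7794 = 218.1140 − 166.9070 = 51.2070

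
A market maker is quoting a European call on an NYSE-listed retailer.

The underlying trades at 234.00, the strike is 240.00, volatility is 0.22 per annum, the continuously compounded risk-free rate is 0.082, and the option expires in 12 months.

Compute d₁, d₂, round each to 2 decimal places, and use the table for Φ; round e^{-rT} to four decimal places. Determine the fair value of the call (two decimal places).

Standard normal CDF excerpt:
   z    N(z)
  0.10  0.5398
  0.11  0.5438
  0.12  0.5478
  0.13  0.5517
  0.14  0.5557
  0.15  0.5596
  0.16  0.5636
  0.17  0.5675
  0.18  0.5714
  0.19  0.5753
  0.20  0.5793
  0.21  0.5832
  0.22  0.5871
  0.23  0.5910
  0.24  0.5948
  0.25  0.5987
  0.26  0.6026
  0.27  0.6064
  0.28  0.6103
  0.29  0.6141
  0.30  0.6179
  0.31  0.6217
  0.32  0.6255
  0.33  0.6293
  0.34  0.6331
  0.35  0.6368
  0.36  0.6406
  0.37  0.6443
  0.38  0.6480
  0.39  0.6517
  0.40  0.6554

27.03

T = 1;  σ√T = 0.2200
d₁ = [ln(234/240) + (0.082 + 0.22²/2)·1] / 0.2200 = [-0.0253 + 0.1062] / 0.2200 = 0.3676 → 0.37
d₂ = d₁ − σ√T = 0.3676 − 0.2200 = 0.1476 → 0.15
e^(−rT) = e^(−0.082·1) = 0.9213
N(d₁) = N(0.37) = 0.6443;  N(d₂) = N(0.15) = 0.5596
C = 234·0.6443 − 240·0.9213·0.5596 = 150.7662 − 123.7343 = 27.0319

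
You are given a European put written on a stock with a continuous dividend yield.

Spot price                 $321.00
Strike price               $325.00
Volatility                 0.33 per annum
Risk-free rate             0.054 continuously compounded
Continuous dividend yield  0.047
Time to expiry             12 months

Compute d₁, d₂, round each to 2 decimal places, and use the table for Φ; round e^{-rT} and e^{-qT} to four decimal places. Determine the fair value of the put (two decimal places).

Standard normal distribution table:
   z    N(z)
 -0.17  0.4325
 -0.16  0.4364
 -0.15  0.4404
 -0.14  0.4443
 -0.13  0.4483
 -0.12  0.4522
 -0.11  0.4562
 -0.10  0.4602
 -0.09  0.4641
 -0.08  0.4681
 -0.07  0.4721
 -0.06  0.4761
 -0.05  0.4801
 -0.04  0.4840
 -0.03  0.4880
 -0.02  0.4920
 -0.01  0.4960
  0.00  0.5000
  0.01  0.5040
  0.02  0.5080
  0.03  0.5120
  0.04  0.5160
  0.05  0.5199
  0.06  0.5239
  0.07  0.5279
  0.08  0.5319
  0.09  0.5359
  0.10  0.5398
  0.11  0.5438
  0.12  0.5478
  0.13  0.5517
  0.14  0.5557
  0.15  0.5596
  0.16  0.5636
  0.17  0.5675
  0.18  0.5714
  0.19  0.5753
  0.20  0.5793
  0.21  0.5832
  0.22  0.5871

σ√T = 0.33 × 1.0000 = 0.3300
d₁ = [ln(321/325) + (0.054 − 0.047 + ½·0.33²)·1] / (σ√T) = (-0.0124 + 0.0615) / 0.3300 = 0.1487 → 0.15
d₂ = 0.1487 − 0.3300 = -0.1813 → -0.18
exp(−qT) = exp(−0.047·1) = 0.9541;  exp(−rT) = exp(−0.054·1) = 0.9474
N(−d₂) = N(0.18) = 0.5714;  N(−d₁) = N(-0.15) = 0.4404
P = 325·0.9474·0.5714 − 321·0.9541·0.4404 = 175.9369 − 134.8796 = 41.0573

$41.06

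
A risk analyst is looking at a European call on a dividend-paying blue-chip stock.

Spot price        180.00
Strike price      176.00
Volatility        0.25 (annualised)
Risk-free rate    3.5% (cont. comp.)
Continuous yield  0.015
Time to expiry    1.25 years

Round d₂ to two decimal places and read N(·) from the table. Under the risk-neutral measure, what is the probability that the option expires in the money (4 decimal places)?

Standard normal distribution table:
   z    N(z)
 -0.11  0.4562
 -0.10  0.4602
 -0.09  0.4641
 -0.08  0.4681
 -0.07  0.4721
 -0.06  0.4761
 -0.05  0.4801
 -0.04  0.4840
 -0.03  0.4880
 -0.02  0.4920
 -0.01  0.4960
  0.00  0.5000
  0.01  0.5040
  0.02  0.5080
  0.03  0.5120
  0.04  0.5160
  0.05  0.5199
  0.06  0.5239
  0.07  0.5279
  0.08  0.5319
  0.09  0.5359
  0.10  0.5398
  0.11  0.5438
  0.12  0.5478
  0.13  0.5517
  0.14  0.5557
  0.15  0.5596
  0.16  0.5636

T = 1.25;  σ√T = 0.2795
d₁ = [ln(180/176) + (0.035 − 0.015 + ½·0.25²)·1.25] / (σ√T) = (0.0225 + 0.0641) / 0.2795 = 0.3096 ⇒ 0.31
d₂ = 0.3096 − 0.2795 = 0.0301 ⇒ 0.03
Risk-neutral Pr[S_T > K] = N(d₂) = N(0.03) = 0.5120

0.5120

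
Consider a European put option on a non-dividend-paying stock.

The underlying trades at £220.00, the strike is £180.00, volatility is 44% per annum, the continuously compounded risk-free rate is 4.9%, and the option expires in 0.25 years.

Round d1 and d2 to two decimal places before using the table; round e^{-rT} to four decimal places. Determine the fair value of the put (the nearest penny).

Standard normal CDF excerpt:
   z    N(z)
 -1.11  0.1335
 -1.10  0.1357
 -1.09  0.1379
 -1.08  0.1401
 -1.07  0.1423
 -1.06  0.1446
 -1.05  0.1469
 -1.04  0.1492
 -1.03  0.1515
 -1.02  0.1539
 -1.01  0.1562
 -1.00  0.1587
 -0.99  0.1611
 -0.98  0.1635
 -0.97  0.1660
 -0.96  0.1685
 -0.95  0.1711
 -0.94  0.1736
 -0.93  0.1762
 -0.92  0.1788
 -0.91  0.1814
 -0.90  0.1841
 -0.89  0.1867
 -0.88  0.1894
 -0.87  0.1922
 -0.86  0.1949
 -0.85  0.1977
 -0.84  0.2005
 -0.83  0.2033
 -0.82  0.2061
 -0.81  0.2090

σ√T = 0.44 × 0.5000 = 0.2200
d₁ = [ln(220/180) + (0.049 + 0.44²/2)·0.25] / 0.2200 = [0.2007 + 0.0364] / 0.2200 = 1.0778 ≈ 1.08
d₂ = d₁ − σ√T = 1.0778 − 0.2200 = 0.8578 ≈ 0.86
e^(−rT) = e^(−0.049·0.25) = 0.9878
N(−d₂) = N(-0.86) = 0.1949;  N(−d₁) = N(-1.08) = 0.1401
P = 180·0.9878·0.1949 − 220·0.1401 = 34.6540 − 30.8220 = 3.8320

£3.83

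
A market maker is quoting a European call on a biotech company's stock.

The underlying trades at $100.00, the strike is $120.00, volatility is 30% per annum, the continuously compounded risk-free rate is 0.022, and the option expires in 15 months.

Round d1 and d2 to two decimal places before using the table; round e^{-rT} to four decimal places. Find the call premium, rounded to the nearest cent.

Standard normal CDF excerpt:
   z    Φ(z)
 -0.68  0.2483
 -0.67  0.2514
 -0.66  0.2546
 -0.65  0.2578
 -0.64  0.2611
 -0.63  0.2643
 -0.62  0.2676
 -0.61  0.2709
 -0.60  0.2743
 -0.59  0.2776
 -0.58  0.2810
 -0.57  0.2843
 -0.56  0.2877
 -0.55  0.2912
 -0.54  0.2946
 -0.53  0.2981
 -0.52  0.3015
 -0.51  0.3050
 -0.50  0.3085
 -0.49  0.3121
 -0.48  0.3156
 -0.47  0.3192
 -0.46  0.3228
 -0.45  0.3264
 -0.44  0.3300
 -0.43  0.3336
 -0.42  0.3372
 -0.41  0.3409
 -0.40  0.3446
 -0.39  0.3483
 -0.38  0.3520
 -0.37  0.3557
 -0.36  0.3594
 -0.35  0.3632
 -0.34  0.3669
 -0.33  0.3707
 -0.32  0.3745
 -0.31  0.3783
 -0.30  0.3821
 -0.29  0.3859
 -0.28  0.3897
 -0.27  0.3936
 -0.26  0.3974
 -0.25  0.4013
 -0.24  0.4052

$7.73

σ√T = 0.3 × 1.1180 = 0.3354
d₁ = [ln(100/120) + (0.022 + 0.3²/2)·1.25] / 0.3354 = [-0.1823 + 0.0838] / 0.3354 = -0.2939 ≈ -0.29
d₂ = d₁ − σ√T = -0.2939 − 0.3354 = -0.6293 ≈ -0.63
e^(−rT) = e^(−0.022·1.25) = 0.9729
N(d₁) = N(-0.29) = 0.3859;  N(d₂) = N(-0.63) = 0.2643
C = 100·0.3859 − 120·0.9729·0.2643 = 38.5900 − 30.8565 = 7.7335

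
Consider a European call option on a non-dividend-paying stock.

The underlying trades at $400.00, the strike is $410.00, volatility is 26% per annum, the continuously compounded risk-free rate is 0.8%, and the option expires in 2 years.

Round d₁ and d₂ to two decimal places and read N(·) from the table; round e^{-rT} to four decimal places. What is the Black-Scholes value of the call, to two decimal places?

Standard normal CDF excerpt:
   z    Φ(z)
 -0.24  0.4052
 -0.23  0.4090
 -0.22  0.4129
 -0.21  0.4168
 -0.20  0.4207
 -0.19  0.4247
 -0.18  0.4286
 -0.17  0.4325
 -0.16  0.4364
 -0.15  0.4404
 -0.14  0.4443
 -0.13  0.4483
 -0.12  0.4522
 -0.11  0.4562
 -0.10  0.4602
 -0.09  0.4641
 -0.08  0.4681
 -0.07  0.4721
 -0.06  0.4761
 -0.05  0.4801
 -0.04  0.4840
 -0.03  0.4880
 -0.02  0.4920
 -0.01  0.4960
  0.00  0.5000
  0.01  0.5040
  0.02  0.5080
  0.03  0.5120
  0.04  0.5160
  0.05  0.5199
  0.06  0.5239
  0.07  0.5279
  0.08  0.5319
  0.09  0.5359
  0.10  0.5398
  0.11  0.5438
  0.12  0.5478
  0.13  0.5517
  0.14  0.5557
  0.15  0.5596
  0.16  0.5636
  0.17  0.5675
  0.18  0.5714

$57.27

T = 2;  σ√T = 0.3677
ln(S/K) + (r + σ²/2)T = ln(400/410) + (0.008 + 0.26²/2)·2 = -0.0247 + 0.0836 = 0.0589
d₁ = 0.0589 / 0.3677 = 0.1602 → 0.16
d₂ = d₁ − σ√T = 0.1602 − 0.3677 = -0.2075 → -0.21
e^(−rT) = e^(−0.008·2) = 0.9841
N(d₁) = N(0.16) = 0.5636;  N(d₂) = N(-0.21) = 0.4168
C = 400·0.5636 − 410·0.9841·0.4168 = 225.4400 − 168.1709 = 57.2691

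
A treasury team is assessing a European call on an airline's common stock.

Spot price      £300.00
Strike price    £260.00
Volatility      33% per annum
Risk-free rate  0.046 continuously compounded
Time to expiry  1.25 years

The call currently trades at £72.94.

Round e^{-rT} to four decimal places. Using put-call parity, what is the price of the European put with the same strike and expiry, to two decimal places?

£18.41

exp(−rT) = exp(−0.046·1.25) = 0.9441
Put-call parity: C − P = S − K·e^(−rT) = 300 − 260·0.9441 = 300 − 245.4660 = 54.5340
P = C − (C − P) = 72.94 − (54.5340) = 18.4060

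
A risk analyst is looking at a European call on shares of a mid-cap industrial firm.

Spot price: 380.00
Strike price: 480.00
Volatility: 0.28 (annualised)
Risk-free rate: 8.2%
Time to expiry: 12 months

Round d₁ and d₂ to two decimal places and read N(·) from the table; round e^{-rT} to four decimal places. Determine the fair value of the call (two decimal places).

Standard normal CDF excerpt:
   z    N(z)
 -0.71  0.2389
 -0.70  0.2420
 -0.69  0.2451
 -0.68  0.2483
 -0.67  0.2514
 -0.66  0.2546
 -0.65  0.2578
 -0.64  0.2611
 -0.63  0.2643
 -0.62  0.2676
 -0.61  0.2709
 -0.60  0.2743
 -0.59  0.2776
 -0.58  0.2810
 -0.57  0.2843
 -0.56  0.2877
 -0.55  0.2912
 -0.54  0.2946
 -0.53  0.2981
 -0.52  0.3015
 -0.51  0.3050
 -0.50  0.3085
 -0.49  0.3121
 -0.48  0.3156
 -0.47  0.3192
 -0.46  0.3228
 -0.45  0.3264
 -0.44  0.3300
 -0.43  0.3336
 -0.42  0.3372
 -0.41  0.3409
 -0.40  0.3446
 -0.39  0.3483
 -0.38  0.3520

21.14

σ√T = 0.28 × 1.0000 = 0.2800
ln(S/K) + (r + σ²/2)T = ln(380/480) + (0.082 + 0.28²/2)·1 = -0.2336 + 0.1212 = -0.1124
d₁ = -0.1124 / 0.2800 = -0.4015 which rounds to -0.40
d₂ = d₁ − σ√T = -0.4015 − 0.2800 = -0.6815 which rounds to -0.68
e^(−rT) = e^(−0.082·1) = 0.9213
N(d₁) = N(-0.40) = 0.3446;  N(d₂) = N(-0.68) = 0.2483
C = 380·0.3446 − 480·0.9213·0.2483 = 130.9480 − 109.8042 = 21.1438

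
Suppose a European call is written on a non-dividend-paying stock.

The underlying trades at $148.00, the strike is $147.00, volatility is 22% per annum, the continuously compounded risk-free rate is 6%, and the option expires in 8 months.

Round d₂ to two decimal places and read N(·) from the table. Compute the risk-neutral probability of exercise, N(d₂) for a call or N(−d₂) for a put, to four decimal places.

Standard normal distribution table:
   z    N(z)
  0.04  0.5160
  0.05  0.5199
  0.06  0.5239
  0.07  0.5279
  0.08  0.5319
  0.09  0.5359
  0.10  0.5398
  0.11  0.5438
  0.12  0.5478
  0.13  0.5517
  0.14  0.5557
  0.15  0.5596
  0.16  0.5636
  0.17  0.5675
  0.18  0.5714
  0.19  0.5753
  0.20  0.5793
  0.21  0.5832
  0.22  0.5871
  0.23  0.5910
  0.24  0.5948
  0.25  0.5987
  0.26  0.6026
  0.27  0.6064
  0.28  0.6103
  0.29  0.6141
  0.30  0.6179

0.5675

σ√T = 0.22·√0.6667 = 0.1796
d₁ = [ln(148/147) + (0.06 + 0.22²/2)·0.6667] / 0.1796 = [0.0068 + 0.0561] / 0.1796 = 0.3502 which rounds to 0.35
d₂ = d₁ − σ√T = 0.3502 − 0.1796 = 0.1706 which rounds to 0.17
Pr(exercise) under Q = N(d₂) = 0.5675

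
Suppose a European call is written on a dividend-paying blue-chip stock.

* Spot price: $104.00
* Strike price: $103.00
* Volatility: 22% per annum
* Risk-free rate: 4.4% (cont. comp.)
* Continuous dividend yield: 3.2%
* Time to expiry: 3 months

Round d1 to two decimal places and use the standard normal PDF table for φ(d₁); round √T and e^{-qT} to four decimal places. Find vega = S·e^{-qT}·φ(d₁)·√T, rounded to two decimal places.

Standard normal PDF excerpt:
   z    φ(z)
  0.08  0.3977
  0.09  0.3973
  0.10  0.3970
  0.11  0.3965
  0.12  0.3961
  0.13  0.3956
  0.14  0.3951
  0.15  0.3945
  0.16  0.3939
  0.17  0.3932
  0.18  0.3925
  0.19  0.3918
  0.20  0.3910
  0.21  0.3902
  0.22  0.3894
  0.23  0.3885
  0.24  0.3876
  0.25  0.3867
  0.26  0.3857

20.28

σ√T = 0.22·√0.25 = 0.1100
d₁ = [ln(104/103) + (0.044 − 0.032 + 0.22²/2)·0.25] / 0.1100 = [0.0097 + 0.0090] / 0.1100 = 0.1701 ≈ 0.17
√T = √0.25 = 0.5000
φ(d₁) = φ(0.17) = 0.3932
exp(−qT) = exp(−0.032·0.25) = 0.9920
vega = S·exp(−qT)·φ(d₁)·√T = 104·0.9920·0.3932·0.5000 = 20.2828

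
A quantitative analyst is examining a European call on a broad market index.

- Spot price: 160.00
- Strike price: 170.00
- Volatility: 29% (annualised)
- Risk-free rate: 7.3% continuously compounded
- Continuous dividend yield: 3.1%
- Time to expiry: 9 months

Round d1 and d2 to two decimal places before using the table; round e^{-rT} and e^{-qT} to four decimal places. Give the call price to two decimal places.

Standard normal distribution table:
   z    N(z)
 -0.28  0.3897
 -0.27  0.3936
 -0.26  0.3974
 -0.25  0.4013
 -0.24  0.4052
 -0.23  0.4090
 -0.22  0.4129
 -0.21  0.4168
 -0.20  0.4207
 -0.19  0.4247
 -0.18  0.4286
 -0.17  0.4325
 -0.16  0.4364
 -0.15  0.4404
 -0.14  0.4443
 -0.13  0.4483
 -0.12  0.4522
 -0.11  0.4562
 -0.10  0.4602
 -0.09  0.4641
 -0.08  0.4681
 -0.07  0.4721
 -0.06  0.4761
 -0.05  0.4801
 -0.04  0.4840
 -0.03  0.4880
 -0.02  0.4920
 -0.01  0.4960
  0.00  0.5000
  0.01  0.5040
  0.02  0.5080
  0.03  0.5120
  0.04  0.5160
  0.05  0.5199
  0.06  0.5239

13.57

T = 0.75;  σ√T = 0.2511
d₁ = [ln(160/170) + (0.073 − 0.031 + 0.29²/2)·0.75] / 0.2511 = [-0.0606 + 0.0630] / 0.2511 = 0.0096 which rounds to 0.01
d₂ = d₁ − σ√T = 0.0096 − 0.2511 = -0.2415 which rounds to -0.24
exp(−qT) = exp(−0.031·0.75) = 0.9770;  exp(−rT) = exp(−0.073·0.75) = 0.9467
N(d₁) = N(0.01) = 0.5040;  N(d₂) = N(-0.24) = 0.4052
C = 160·0.9770·0.5040 − 170·0.9467·0.4052 = 78.7853 − 65.2125 = 13.5728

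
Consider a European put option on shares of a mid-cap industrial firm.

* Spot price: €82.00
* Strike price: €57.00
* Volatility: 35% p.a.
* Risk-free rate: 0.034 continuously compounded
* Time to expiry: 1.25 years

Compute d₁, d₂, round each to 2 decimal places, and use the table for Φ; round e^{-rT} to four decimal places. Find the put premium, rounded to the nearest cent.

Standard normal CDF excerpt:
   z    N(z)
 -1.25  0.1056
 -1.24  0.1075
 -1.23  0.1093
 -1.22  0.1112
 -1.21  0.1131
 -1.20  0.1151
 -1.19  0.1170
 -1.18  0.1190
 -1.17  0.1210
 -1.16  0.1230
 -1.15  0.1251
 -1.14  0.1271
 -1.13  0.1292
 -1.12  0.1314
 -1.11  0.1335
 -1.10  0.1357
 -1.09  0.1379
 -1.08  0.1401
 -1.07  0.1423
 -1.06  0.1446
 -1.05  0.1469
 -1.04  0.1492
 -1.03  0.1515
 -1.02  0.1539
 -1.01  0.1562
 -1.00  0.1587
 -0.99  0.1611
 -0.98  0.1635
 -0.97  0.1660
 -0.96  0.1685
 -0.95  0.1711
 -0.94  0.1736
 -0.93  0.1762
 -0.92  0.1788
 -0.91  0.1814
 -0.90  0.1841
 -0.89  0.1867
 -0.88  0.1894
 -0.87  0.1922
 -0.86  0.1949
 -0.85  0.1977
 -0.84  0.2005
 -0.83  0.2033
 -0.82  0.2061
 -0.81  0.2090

€1.99

σ√T = 0.35 × 1.1180 = 0.3913
d₁ = [ln(82/57) + (0.034 + 0.35²/2)·1.25] / 0.3913 = [0.3637 + 0.1191] / 0.3913 = 1.2336 ≈ 1.23
d₂ = d₁ − σ√T = 1.2336 − 0.3913 = 0.8423 ≈ 0.84
exp(−rT) = exp(−0.034·1.25) = 0.9584
N(−d₂) = N(-0.84) = 0.2005;  N(−d₁) = N(-1.23) = 0.1093
P = 57·0.9584·0.2005 − 82·0.1093 = 10.9531 − 8.9626 = 1.9905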